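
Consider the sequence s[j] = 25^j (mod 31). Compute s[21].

Listing terms: s[0] = 1, s[1] = 25, s[2] = 5, s[3] = 1.
Since s[3] = s[0] = 1, the sequence is periodic with period 3.
(21 - 0) mod 3 = 0, so s[21] = s[0] = 1.

1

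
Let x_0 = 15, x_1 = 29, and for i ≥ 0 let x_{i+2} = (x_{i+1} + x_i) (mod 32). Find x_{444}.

7

Computing terms: x_0 = 15; x_1 = 29; x_2 = 12; x_3 = 9; x_4 = 21; x_5 = 30; x_6 = 19; x_7 = 17; x_8 = 4; x_9 = 21; x_{10} = 25; x_{11} = 14; x_{12} = 7; x_{13} = 21; x_{14} = 28; x_{15} = 17; x_{16} = 13; x_{17} = 30; x_{18} = 11; x_{19} = 9; x_{20} = 20; x_{21} = 29; x_{22} = 17; x_{23} = 14; x_{24} = 31; x_{25} = 13; x_{26} = 12; x_{27} = 25; x_{28} = 5; x_{29} = 30; x_{30} = 3; x_{31} = 1; x_{32} = 4; x_{33} = 5; x_{34} = 9; x_{35} = 14; x_{36} = 23; x_{37} = 5; x_{38} = 28; x_{39} = 1; x_{40} = 29; x_{41} = 30; x_{42} = 27; x_{43} = 25; x_{44} = 20; x_{45} = 13; x_{46} = 1; x_{47} = 14; x_{48} = 15; x_{49} = 29.
The sequence repeats with period 48.
So x_{444} = x_{0 + ((444-0) mod 48)} = x_{12} = 7.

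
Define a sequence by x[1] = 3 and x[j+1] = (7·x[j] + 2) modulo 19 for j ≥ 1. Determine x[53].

Computing terms: x[1] = 3, x[2] = 4, x[3] = 11, x[4] = 3.
Since x[4] = x[1] = 3, the sequence is periodic with period 3.
(53 - 1) mod 3 = 1, so x[53] = x[2] = 4.

4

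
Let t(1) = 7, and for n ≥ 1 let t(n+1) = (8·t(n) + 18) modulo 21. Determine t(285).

Listing terms: t(1) = 7; t(2) = 11; t(3) = 1; t(4) = 5; t(5) = 16; t(6) = 20; t(7) = 10; t(8) = 14; t(9) = 4; t(10) = 8; t(11) = 19; t(12) = 2; t(13) = 13; t(14) = 17; t(15) = 7.
The sequence repeats with period 14.
So t(285) = t(1 + ((285-1) mod 14)) = t(5) = 16.

16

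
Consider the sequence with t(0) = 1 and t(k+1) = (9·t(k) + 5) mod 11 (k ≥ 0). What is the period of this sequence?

t(0) = 1; t(1) = 3; t(2) = 10; t(3) = 7; t(4) = 2; t(5) = 1.
Since t(5) = t(0) = 1, the sequence is periodic with period 5.

5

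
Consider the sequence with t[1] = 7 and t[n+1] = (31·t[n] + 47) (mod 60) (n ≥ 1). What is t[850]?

40

t[1] = 7,  t[2] = 24,  t[3] = 11,  t[4] = 28,  t[5] = 15,  t[6] = 32,  t[7] = 19,  t[8] = 36,  t[9] = 23,  t[10] = 40,  t[11] = 27,  t[12] = 44,  t[13] = 31,  t[14] = 48,  t[15] = 35,  t[16] = 52,  t[17] = 39,  t[18] = 56,  t[19] = 43,  t[20] = 0,  t[21] = 47,  t[22] = 4,  t[23] = 51,  t[24] = 8,  t[25] = 55,  t[26] = 12,  t[27] = 59,  t[28] = 16,  t[29] = 3,  t[30] = 20,  t[31] = 7.
The sequence repeats with period 30.
So t[850] = t[1 + ((850-1) mod 30)] = t[10] = 40.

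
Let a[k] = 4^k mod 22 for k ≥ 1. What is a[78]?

Listing terms: a[1] = 4,  a[2] = 16,  a[3] = 20,  a[4] = 14,  a[5] = 12,  a[6] = 4.
Since a[6] = a[1] = 4, the sequence is periodic with period 5.
(78 - 1) mod 5 = 2, so a[78] = a[3] = 20.

20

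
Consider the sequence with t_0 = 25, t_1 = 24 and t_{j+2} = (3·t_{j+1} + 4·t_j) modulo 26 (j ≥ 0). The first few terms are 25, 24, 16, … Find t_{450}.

We have t_0 = 25,  t_1 = 24,  t_2 = 16,  t_3 = 14,  t_4 = 2,  t_5 = 10,  t_6 = 12,  t_7 = 24,  t_8 = 16.
Since (t_7, t_8) = (t_1, t_2) = (24, 16) (two consecutive terms determine the rest), the sequence is eventually periodic: after a pre-period of length 1 it cycles with period 6.
For j ≥ 1, t_j depends only on (j - 1) mod 6. (450 - 1) mod 6 = 5, so t_{450} = t_6 = 12.

12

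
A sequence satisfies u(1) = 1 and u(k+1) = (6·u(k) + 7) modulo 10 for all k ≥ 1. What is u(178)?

Computing terms: u(1) = 1, u(2) = 3, u(3) = 5, u(4) = 7, u(5) = 9, u(6) = 1.
Since u(6) = u(1) = 1, the sequence is periodic with period 5.
(178 - 1) mod 5 = 2, so u(178) = u(3) = 5.

5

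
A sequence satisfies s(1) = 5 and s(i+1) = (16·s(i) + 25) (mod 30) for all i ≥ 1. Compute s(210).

Computing terms: s(1) = 5,  s(2) = 15,  s(3) = 25,  s(4) = 5.
Since s(4) = s(1) = 5, the sequence is periodic with period 3.
(210 - 1) mod 3 = 2, so s(210) = s(3) = 25.

25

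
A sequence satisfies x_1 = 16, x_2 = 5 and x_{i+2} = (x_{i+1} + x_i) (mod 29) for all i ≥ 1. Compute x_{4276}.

15

Listing terms: x_1 = 16,  x_2 = 5,  x_3 = 21,  x_4 = 26,  x_5 = 18,  x_6 = 15,  x_7 = 4,  x_8 = 19,  x_9 = 23,  x_{10} = 13,  x_{11} = 7,  x_{12} = 20,  x_{13} = 27,  x_{14} = 18,  x_{15} = 16,  x_{16} = 5.
The sequence repeats with period 14.
So x_{4276} = x_{1 + ((4276-1) mod 14)} = x_6 = 15.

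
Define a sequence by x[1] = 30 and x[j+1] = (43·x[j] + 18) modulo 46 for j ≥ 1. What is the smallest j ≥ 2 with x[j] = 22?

18

We have x[1] = 30,  x[2] = 20,  x[3] = 4,  x[4] = 6,  x[5] = 0,  x[6] = 18,  x[7] = 10,  x[8] = 34,  x[9] = 8,  x[10] = 40,  x[11] = 36,  x[12] = 2,  x[13] = 12,  x[14] = 28,  x[15] = 26,  x[16] = 32,  x[17] = 14,  x[18] = 22,  x[19] = 44,  x[20] = 24,  x[21] = 38,  x[22] = 42,  x[23] = 30.
Since x[23] = x[1] = 30, the sequence is periodic with period 22.
The value 22 first appears (with j ≥ 2) at x[18].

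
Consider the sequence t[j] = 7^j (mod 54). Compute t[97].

t[0] = 1; t[1] = 7; t[2] = 49; t[3] = 19; t[4] = 25; t[5] = 13; t[6] = 37; t[7] = 43; t[8] = 31; t[9] = 1.
The sequence repeats with period 9.
(97 - 0) mod 9 = 7, so t[97] = t[7] = 43.

43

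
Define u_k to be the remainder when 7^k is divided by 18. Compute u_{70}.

We have u_1 = 7; u_2 = 13; u_3 = 1; u_4 = 7.
The sequence repeats with period 3.
So u_{70} = u_{1 + ((70-1) mod 3)} = u_1 = 7.

7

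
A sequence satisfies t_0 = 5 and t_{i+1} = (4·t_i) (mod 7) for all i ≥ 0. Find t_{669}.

Listing terms: t_0 = 5; t_1 = 6; t_2 = 3; t_3 = 5.
Since t_3 = t_0 = 5, the sequence is periodic with period 3.
(669 - 0) mod 3 = 0, so t_{669} = t_0 = 5.

5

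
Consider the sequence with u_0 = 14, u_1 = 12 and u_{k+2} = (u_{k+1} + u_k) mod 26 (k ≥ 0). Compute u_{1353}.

u_0 = 14,  u_1 = 12,  u_2 = 0,  u_3 = 12,  u_4 = 12,  u_5 = 24,  u_6 = 10,  u_7 = 8,  u_8 = 18,  u_9 = 0,  u_{10} = 18,  u_{11} = 18,  u_{12} = 10,  u_{13} = 2,  u_{14} = 12,  u_{15} = 14,  u_{16} = 0,  u_{17} = 14,  u_{18} = 14,  u_{19} = 2,  u_{20} = 16,  u_{21} = 18,  u_{22} = 8,  u_{23} = 0,  u_{24} = 8,  u_{25} = 8,  u_{26} = 16,  u_{27} = 24,  u_{28} = 14,  u_{29} = 12.
Since (u_{28}, u_{29}) = (u_0, u_1) = (14, 12) (two consecutive terms determine the rest), the sequence is periodic with period 28.
So u_{1353} = u_{0 + ((1353-0) mod 28)} = u_9 = 0.

0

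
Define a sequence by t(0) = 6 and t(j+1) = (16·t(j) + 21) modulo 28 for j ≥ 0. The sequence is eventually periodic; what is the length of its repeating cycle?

3

Listing terms: t(0) = 6; t(1) = 5; t(2) = 17; t(3) = 13; t(4) = 5.
Since t(4) = t(1) = 5, the sequence is eventually periodic: after a pre-period of length 1 it cycles with period 3.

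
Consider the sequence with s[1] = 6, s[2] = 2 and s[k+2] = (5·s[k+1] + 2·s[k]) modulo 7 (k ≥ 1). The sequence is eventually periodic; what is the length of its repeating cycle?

Computing terms: s[1] = 6,  s[2] = 2,  s[3] = 1,  s[4] = 2,  s[5] = 5,  s[6] = 1,  s[7] = 1,  s[8] = 0,  s[9] = 2,  s[10] = 3,  s[11] = 5,  s[12] = 3,  s[13] = 4,  s[14] = 5,  s[15] = 5,  s[16] = 0,  s[17] = 3,  s[18] = 1,  s[19] = 4,  s[20] = 1,  s[21] = 6,  s[22] = 4,  s[23] = 4,  s[24] = 0,  s[25] = 1,  s[26] = 5,  s[27] = 6,  s[28] = 5,  s[29] = 2,  s[30] = 6,  s[31] = 6,  s[32] = 0,  s[33] = 5,  s[34] = 4,  s[35] = 2,  s[36] = 4,  s[37] = 3,  s[38] = 2,  s[39] = 2,  s[40] = 0,  s[41] = 4,  s[42] = 6,  s[43] = 3,  s[44] = 6,  s[45] = 1,  s[46] = 3,  s[47] = 3,  s[48] = 0,  s[49] = 6,  s[50] = 2.
Since (s[49], s[50]) = (s[1], s[2]) = (6, 2) (two consecutive terms determine the rest), the sequence is periodic with period 48.

48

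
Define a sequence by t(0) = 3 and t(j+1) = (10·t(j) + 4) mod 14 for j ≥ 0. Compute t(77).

2

Computing terms: t(0) = 3,  t(1) = 6,  t(2) = 8,  t(3) = 0,  t(4) = 4,  t(5) = 2,  t(6) = 10,  t(7) = 6.
Since t(7) = t(1) = 6, the sequence is eventually periodic: after a pre-period of length 1 it cycles with period 6.
For j ≥ 1, t(j) depends only on (j - 1) mod 6. (77 - 1) mod 6 = 4, so t(77) = t(5) = 2.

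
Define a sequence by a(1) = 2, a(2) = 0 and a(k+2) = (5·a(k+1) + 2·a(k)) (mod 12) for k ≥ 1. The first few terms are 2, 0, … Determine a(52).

8

Computing terms: a(1) = 2; a(2) = 0; a(3) = 4; a(4) = 8; a(5) = 0; a(6) = 4.
Since (a(5), a(6)) = (a(2), a(3)) = (0, 4) (two consecutive terms determine the rest), the sequence is eventually periodic: after a pre-period of length 1 it cycles with period 3.
For k ≥ 2, a(k) depends only on (k - 2) mod 3. (52 - 2) mod 3 = 2, so a(52) = a(4) = 8.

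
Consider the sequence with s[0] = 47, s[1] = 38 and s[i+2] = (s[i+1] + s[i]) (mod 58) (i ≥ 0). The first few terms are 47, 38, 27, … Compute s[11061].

9

s[0] = 47; s[1] = 38; s[2] = 27; s[3] = 7; s[4] = 34; s[5] = 41; s[6] = 17; s[7] = 0; s[8] = 17; s[9] = 17; s[10] = 34; s[11] = 51; s[12] = 27; s[13] = 20; s[14] = 47; s[15] = 9; s[16] = 56; s[17] = 7; s[18] = 5; s[19] = 12; s[20] = 17; s[21] = 29; s[22] = 46; s[23] = 17; s[24] = 5; s[25] = 22; s[26] = 27; s[27] = 49; s[28] = 18; s[29] = 9; s[30] = 27; s[31] = 36; s[32] = 5; s[33] = 41; s[34] = 46; s[35] = 29; s[36] = 17; s[37] = 46; s[38] = 5; s[39] = 51; s[40] = 56; s[41] = 49; s[42] = 47; s[43] = 38.
The sequence repeats with period 42.
So s[11061] = s[0 + ((11061-0) mod 42)] = s[15] = 9.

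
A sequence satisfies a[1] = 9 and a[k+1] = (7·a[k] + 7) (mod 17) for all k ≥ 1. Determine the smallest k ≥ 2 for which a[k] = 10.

a[1] = 9,  a[2] = 2,  a[3] = 4,  a[4] = 1,  a[5] = 14,  a[6] = 3,  a[7] = 11,  a[8] = 16,  a[9] = 0,  a[10] = 7,  a[11] = 5,  a[12] = 8,  a[13] = 12,  a[14] = 6,  a[15] = 15,  a[16] = 10,  a[17] = 9.
Since a[17] = a[1] = 9, the sequence is periodic with period 16.
The value 10 first appears (with k ≥ 2) at a[16].

16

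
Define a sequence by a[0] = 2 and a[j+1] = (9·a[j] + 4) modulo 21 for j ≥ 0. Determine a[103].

a[0] = 2; a[1] = 1; a[2] = 13; a[3] = 16; a[4] = 1.
Since a[4] = a[1] = 1, the sequence is eventually periodic: after a pre-period of length 1 it cycles with period 3.
For j ≥ 1, a[j] depends only on (j - 1) mod 3. (103 - 1) mod 3 = 0, so a[103] = a[1] = 1.

1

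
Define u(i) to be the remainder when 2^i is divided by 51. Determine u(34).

4

u(0) = 1; u(1) = 2; u(2) = 4; u(3) = 8; u(4) = 16; u(5) = 32; u(6) = 13; u(7) = 26; u(8) = 1.
The sequence repeats with period 8.
(34 - 0) mod 8 = 2, so u(34) = u(2) = 4.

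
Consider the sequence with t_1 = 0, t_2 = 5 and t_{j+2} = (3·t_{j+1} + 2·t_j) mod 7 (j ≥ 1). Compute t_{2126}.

3

We have t_1 = 0; t_2 = 5; t_3 = 1; t_4 = 6; t_5 = 6; t_6 = 2; t_7 = 4; t_8 = 2; t_9 = 0; t_{10} = 4; t_{11} = 5; t_{12} = 2; t_{13} = 2; t_{14} = 3; t_{15} = 6; t_{16} = 3; t_{17} = 0; t_{18} = 6; t_{19} = 4; t_{20} = 3; t_{21} = 3; t_{22} = 1; t_{23} = 2; t_{24} = 1; t_{25} = 0; t_{26} = 2; t_{27} = 6; t_{28} = 1; t_{29} = 1; t_{30} = 5; t_{31} = 3; t_{32} = 5; t_{33} = 0; t_{34} = 3; t_{35} = 2; t_{36} = 5; t_{37} = 5; t_{38} = 4; t_{39} = 1; t_{40} = 4; t_{41} = 0; t_{42} = 1; t_{43} = 3; t_{44} = 4; t_{45} = 4; t_{46} = 6; t_{47} = 5; t_{48} = 6; t_{49} = 0; t_{50} = 5.
Since (t_{49}, t_{50}) = (t_1, t_2) = (0, 5) (two consecutive terms determine the rest), the sequence is periodic with period 48.
So t_{2126} = t_{1 + ((2126-1) mod 48)} = t_{14} = 3.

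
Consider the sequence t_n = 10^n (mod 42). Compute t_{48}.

22

t_1 = 10, t_2 = 16, t_3 = 34, t_4 = 4, t_5 = 40, t_6 = 22, t_7 = 10.
Since t_7 = t_1 = 10, the sequence is periodic with period 6.
(48 - 1) mod 6 = 5, so t_{48} = t_6 = 22.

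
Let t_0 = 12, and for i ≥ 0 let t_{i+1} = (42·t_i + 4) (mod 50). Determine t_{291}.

4

Computing terms: t_0 = 12,  t_1 = 8,  t_2 = 40,  t_3 = 34,  t_4 = 32,  t_5 = 48,  t_6 = 20,  t_7 = 44,  t_8 = 2,  t_9 = 38,  t_{10} = 0,  t_{11} = 4,  t_{12} = 22,  t_{13} = 28,  t_{14} = 30,  t_{15} = 14,  t_{16} = 42,  t_{17} = 18,  t_{18} = 10,  t_{19} = 24,  t_{20} = 12.
The sequence repeats with period 20.
(291 - 0) mod 20 = 11, so t_{291} = t_{11} = 4.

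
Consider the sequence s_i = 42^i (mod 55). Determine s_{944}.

16

We have s_0 = 1; s_1 = 42; s_2 = 4; s_3 = 3; s_4 = 16; s_5 = 12; s_6 = 9; s_7 = 48; s_8 = 36; s_9 = 27; s_{10} = 34; s_{11} = 53; s_{12} = 26; s_{13} = 47; s_{14} = 49; s_{15} = 23; s_{16} = 31; s_{17} = 37; s_{18} = 14; s_{19} = 38; s_{20} = 1.
The sequence repeats with period 20.
So s_{944} = s_{0 + ((944-0) mod 20)} = s_4 = 16.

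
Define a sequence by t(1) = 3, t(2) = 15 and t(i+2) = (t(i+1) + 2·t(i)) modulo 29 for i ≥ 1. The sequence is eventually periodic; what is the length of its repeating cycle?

Computing terms: t(1) = 3, t(2) = 15, t(3) = 21, t(4) = 22, t(5) = 6, t(6) = 21, t(7) = 4, t(8) = 17, t(9) = 25, t(10) = 1, t(11) = 22, t(12) = 24, t(13) = 10, t(14) = 0, t(15) = 20, t(16) = 20, t(17) = 2, t(18) = 13, t(19) = 17, t(20) = 14, t(21) = 19, t(22) = 18, t(23) = 27, t(24) = 5, t(25) = 1, t(26) = 11, t(27) = 13, t(28) = 6, t(29) = 3, t(30) = 15.
Since (t(29), t(30)) = (t(1), t(2)) = (3, 15) (two consecutive terms determine the rest), the sequence is periodic with period 28.

28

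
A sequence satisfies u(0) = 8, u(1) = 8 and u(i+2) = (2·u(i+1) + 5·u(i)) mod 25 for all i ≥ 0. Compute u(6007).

Listing terms: u(0) = 8, u(1) = 8, u(2) = 6, u(3) = 2, u(4) = 9, u(5) = 3, u(6) = 1, u(7) = 17, u(8) = 14, u(9) = 13, u(10) = 21, u(11) = 7, u(12) = 19, u(13) = 23, u(14) = 16, u(15) = 22, u(16) = 24, u(17) = 8, u(18) = 11, u(19) = 12, u(20) = 4, u(21) = 18, u(22) = 6, u(23) = 2.
Since (u(22), u(23)) = (u(2), u(3)) = (6, 2) (two consecutive terms determine the rest), the sequence is eventually periodic: after a pre-period of length 2 it cycles with period 20.
For i ≥ 2, u(i) depends only on (i - 2) mod 20. (6007 - 2) mod 20 = 5, so u(6007) = u(7) = 17.

17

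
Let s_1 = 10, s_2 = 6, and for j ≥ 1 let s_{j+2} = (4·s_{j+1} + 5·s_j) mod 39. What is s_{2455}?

Listing terms: s_1 = 10, s_2 = 6, s_3 = 35, s_4 = 14, s_5 = 36, s_6 = 19, s_7 = 22, s_8 = 27, s_9 = 23, s_{10} = 32, s_{11} = 9, s_{12} = 1, s_{13} = 10, s_{14} = 6.
The sequence repeats with period 12.
(2455 - 1) mod 12 = 6, so s_{2455} = s_7 = 22.

22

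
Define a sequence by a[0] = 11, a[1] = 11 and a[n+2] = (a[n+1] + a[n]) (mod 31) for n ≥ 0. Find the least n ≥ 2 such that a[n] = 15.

19

Listing terms: a[0] = 11, a[1] = 11, a[2] = 22, a[3] = 2, a[4] = 24, a[5] = 26, a[6] = 19, a[7] = 14, a[8] = 2, a[9] = 16, a[10] = 18, a[11] = 3, a[12] = 21, a[13] = 24, a[14] = 14, a[15] = 7, a[16] = 21, a[17] = 28, a[18] = 18, a[19] = 15, a[20] = 2, a[21] = 17, a[22] = 19, a[23] = 5, a[24] = 24, a[25] = 29, a[26] = 22, a[27] = 20, a[28] = 11, a[29] = 0, a[30] = 11, a[31] = 11.
Since (a[30], a[31]) = (a[0], a[1]) = (11, 11) (two consecutive terms determine the rest), the sequence is periodic with period 30.
The value 15 first appears (with n ≥ 2) at a[19].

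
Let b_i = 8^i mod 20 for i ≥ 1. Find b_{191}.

12

b_1 = 8, b_2 = 4, b_3 = 12, b_4 = 16, b_5 = 8.
Since b_5 = b_1 = 8, the sequence is periodic with period 4.
So b_{191} = b_{1 + ((191-1) mod 4)} = b_3 = 12.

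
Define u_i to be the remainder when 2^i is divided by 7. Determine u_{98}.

4

Computing terms: u_0 = 1; u_1 = 2; u_2 = 4; u_3 = 1.
The sequence repeats with period 3.
(98 - 0) mod 3 = 2, so u_{98} = u_2 = 4.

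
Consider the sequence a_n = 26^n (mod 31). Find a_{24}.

1

a_1 = 26,  a_2 = 25,  a_3 = 30,  a_4 = 5,  a_5 = 6,  a_6 = 1,  a_7 = 26.
The sequence repeats with period 6.
(24 - 1) mod 6 = 5, so a_{24} = a_6 = 1.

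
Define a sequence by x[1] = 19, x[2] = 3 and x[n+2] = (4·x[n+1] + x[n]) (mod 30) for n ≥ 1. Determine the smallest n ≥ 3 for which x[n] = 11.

7

x[1] = 19, x[2] = 3, x[3] = 1, x[4] = 7, x[5] = 29, x[6] = 3, x[7] = 11, x[8] = 17, x[9] = 19, x[10] = 3.
The sequence repeats with period 8.
The value 11 first appears (with n ≥ 3) at x[7].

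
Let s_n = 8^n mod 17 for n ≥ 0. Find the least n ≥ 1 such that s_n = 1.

8

s_0 = 1,  s_1 = 8,  s_2 = 13,  s_3 = 2,  s_4 = 16,  s_5 = 9,  s_6 = 4,  s_7 = 15,  s_8 = 1.
The sequence repeats with period 8.
The value 1 next appears (with n ≥ 1) at s_8.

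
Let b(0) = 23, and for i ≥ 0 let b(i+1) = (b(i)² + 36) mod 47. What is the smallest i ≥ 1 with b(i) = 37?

2

b(0) = 23, b(1) = 1, b(2) = 37, b(3) = 42, b(4) = 14, b(5) = 44, b(6) = 45, b(7) = 40, b(8) = 38, b(9) = 23.
Since b(9) = b(0) = 23, the sequence is periodic with period 9.
The value 37 first appears (with i ≥ 1) at b(2).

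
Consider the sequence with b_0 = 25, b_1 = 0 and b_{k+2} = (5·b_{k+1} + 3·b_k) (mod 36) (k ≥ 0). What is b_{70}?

12

b_0 = 25; b_1 = 0; b_2 = 3; b_3 = 15; b_4 = 12; b_5 = 33; b_6 = 21; b_7 = 24; b_8 = 3; b_9 = 15.
Since (b_8, b_9) = (b_2, b_3) = (3, 15) (two consecutive terms determine the rest), the sequence is eventually periodic: after a pre-period of length 2 it cycles with period 6.
For k ≥ 2, b_k depends only on (k - 2) mod 6. (70 - 2) mod 6 = 2, so b_{70} = b_4 = 12.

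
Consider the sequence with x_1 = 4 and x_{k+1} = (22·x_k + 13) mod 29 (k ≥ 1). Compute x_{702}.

14

We have x_1 = 4,  x_2 = 14,  x_3 = 2,  x_4 = 28,  x_5 = 20,  x_6 = 18,  x_7 = 3,  x_8 = 21,  x_9 = 11,  x_{10} = 23,  x_{11} = 26,  x_{12} = 5,  x_{13} = 7,  x_{14} = 22,  x_{15} = 4.
Since x_{15} = x_1 = 4, the sequence is periodic with period 14.
So x_{702} = x_{1 + ((702-1) mod 14)} = x_2 = 14.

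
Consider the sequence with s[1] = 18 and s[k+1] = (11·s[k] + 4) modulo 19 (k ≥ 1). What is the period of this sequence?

s[1] = 18; s[2] = 12; s[3] = 3; s[4] = 18.
The sequence repeats with period 3.

3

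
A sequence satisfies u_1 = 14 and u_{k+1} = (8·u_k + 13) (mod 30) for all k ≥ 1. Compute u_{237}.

u_1 = 14; u_2 = 5; u_3 = 23; u_4 = 17; u_5 = 29; u_6 = 5.
Since u_6 = u_2 = 5, the sequence is eventually periodic: after a pre-period of length 1 it cycles with period 4.
For k ≥ 2, u_k depends only on (k - 2) mod 4. (237 - 2) mod 4 = 3, so u_{237} = u_5 = 29.

29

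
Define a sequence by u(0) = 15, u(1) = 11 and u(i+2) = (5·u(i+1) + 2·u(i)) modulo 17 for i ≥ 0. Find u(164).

We have u(0) = 15,  u(1) = 11,  u(2) = 0,  u(3) = 5,  u(4) = 8,  u(5) = 16,  u(6) = 11,  u(7) = 2,  u(8) = 15,  u(9) = 11.
The sequence repeats with period 8.
(164 - 0) mod 8 = 4, so u(164) = u(4) = 8.

8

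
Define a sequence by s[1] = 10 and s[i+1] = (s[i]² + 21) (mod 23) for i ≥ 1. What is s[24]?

4

We have s[1] = 10,  s[2] = 6,  s[3] = 11,  s[4] = 4,  s[5] = 14,  s[6] = 10.
The sequence repeats with period 5.
(24 - 1) mod 5 = 3, so s[24] = s[4] = 4.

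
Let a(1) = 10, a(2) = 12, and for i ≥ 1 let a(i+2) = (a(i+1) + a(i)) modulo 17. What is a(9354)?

14

Listing terms: a(1) = 10,  a(2) = 12,  a(3) = 5,  a(4) = 0,  a(5) = 5,  a(6) = 5,  a(7) = 10,  a(8) = 15,  a(9) = 8,  a(10) = 6,  a(11) = 14,  a(12) = 3,  a(13) = 0,  a(14) = 3,  a(15) = 3,  a(16) = 6,  a(17) = 9,  a(18) = 15,  a(19) = 7,  a(20) = 5,  a(21) = 12,  a(22) = 0,  a(23) = 12,  a(24) = 12,  a(25) = 7,  a(26) = 2,  a(27) = 9,  a(28) = 11,  a(29) = 3,  a(30) = 14,  a(31) = 0,  a(32) = 14,  a(33) = 14,  a(34) = 11,  a(35) = 8,  a(36) = 2,  a(37) = 10,  a(38) = 12.
The sequence repeats with period 36.
(9354 - 1) mod 36 = 29, so a(9354) = a(30) = 14.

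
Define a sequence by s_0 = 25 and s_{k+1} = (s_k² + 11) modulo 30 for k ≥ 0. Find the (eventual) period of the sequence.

Listing terms: s_0 = 25,  s_1 = 6,  s_2 = 17,  s_3 = 0,  s_4 = 11,  s_5 = 12,  s_6 = 5,  s_7 = 6.
Since s_7 = s_1 = 6, the sequence is eventually periodic: after a pre-period of length 1 it cycles with period 6.

6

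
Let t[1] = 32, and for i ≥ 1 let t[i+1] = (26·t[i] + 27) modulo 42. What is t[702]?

Computing terms: t[1] = 32; t[2] = 19; t[3] = 17; t[4] = 7; t[5] = 41; t[6] = 1; t[7] = 11; t[8] = 19.
Since t[8] = t[2] = 19, the sequence is eventually periodic: after a pre-period of length 1 it cycles with period 6.
For i ≥ 2, t[i] depends only on (i - 2) mod 6. (702 - 2) mod 6 = 4, so t[702] = t[6] = 1.

1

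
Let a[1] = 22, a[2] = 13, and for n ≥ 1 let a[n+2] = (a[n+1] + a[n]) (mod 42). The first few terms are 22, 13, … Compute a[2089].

Listing terms: a[1] = 22, a[2] = 13, a[3] = 35, a[4] = 6, a[5] = 41, a[6] = 5, a[7] = 4, a[8] = 9, a[9] = 13, a[10] = 22, a[11] = 35, a[12] = 15, a[13] = 8, a[14] = 23, a[15] = 31, a[16] = 12, a[17] = 1, a[18] = 13, a[19] = 14, a[20] = 27, a[21] = 41, a[22] = 26, a[23] = 25, a[24] = 9, a[25] = 34, a[26] = 1, a[27] = 35, a[28] = 36, a[29] = 29, a[30] = 23, a[31] = 10, a[32] = 33, a[33] = 1, a[34] = 34, a[35] = 35, a[36] = 27, a[37] = 20, a[38] = 5, a[39] = 25, a[40] = 30, a[41] = 13, a[42] = 1, a[43] = 14, a[44] = 15, a[45] = 29, a[46] = 2, a[47] = 31, a[48] = 33, a[49] = 22, a[50] = 13.
Since (a[49], a[50]) = (a[1], a[2]) = (22, 13) (two consecutive terms determine the rest), the sequence is periodic with period 48.
(2089 - 1) mod 48 = 24, so a[2089] = a[25] = 34.

34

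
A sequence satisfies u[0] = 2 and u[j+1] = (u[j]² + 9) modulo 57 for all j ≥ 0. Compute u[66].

Listing terms: u[0] = 2; u[1] = 13; u[2] = 7; u[3] = 1; u[4] = 10; u[5] = 52; u[6] = 34; u[7] = 25; u[8] = 7.
Since u[8] = u[2] = 7, the sequence is eventually periodic: after a pre-period of length 2 it cycles with period 6.
For j ≥ 2, u[j] depends only on (j - 2) mod 6. (66 - 2) mod 6 = 4, so u[66] = u[6] = 34.

34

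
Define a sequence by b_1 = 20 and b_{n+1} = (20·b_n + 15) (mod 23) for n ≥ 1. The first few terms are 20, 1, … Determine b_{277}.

b_1 = 20; b_2 = 1; b_3 = 12; b_4 = 2; b_5 = 9; b_6 = 11; b_7 = 5; b_8 = 0; b_9 = 15; b_{10} = 16; b_{11} = 13; b_{12} = 22; b_{13} = 18; b_{14} = 7; b_{15} = 17; b_{16} = 10; b_{17} = 8; b_{18} = 14; b_{19} = 19; b_{20} = 4; b_{21} = 3; b_{22} = 6; b_{23} = 20.
The sequence repeats with period 22.
(277 - 1) mod 22 = 12, so b_{277} = b_{13} = 18.

18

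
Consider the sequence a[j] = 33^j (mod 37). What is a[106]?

Listing terms: a[1] = 33; a[2] = 16; a[3] = 10; a[4] = 34; a[5] = 12; a[6] = 26; a[7] = 7; a[8] = 9; a[9] = 1; a[10] = 33.
Since a[10] = a[1] = 33, the sequence is periodic with period 9.
So a[106] = a[1 + ((106-1) mod 9)] = a[7] = 7.

7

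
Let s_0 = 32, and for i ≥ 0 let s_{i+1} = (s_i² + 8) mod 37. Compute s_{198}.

29

Computing terms: s_0 = 32, s_1 = 33, s_2 = 24, s_3 = 29, s_4 = 35, s_5 = 12, s_6 = 4, s_7 = 24.
Since s_7 = s_2 = 24, the sequence is eventually periodic: after a pre-period of length 2 it cycles with period 5.
For i ≥ 2, s_i depends only on (i - 2) mod 5. (198 - 2) mod 5 = 1, so s_{198} = s_3 = 29.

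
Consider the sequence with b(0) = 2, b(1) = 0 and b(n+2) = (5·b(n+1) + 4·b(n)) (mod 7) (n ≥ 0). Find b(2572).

6

Computing terms: b(0) = 2,  b(1) = 0,  b(2) = 1,  b(3) = 5,  b(4) = 1,  b(5) = 4,  b(6) = 3,  b(7) = 3,  b(8) = 6,  b(9) = 0,  b(10) = 3,  b(11) = 1,  b(12) = 3,  b(13) = 5,  b(14) = 2,  b(15) = 2,  b(16) = 4,  b(17) = 0,  b(18) = 2,  b(19) = 3,  b(20) = 2,  b(21) = 1,  b(22) = 6,  b(23) = 6,  b(24) = 5,  b(25) = 0,  b(26) = 6,  b(27) = 2,  b(28) = 6,  b(29) = 3,  b(30) = 4,  b(31) = 4,  b(32) = 1,  b(33) = 0,  b(34) = 4,  b(35) = 6,  b(36) = 4,  b(37) = 2,  b(38) = 5,  b(39) = 5,  b(40) = 3,  b(41) = 0,  b(42) = 5,  b(43) = 4,  b(44) = 5,  b(45) = 6,  b(46) = 1,  b(47) = 1,  b(48) = 2,  b(49) = 0.
The sequence repeats with period 48.
So b(2572) = b(0 + ((2572-0) mod 48)) = b(28) = 6.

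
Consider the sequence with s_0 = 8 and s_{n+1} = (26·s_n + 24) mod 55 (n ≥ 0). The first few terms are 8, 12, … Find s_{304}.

Listing terms: s_0 = 8,  s_1 = 12,  s_2 = 6,  s_3 = 15,  s_4 = 29,  s_5 = 8.
Since s_5 = s_0 = 8, the sequence is periodic with period 5.
So s_{304} = s_{0 + ((304-0) mod 5)} = s_4 = 29.

29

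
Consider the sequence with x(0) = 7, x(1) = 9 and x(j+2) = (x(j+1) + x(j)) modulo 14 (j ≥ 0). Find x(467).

Computing terms: x(0) = 7; x(1) = 9; x(2) = 2; x(3) = 11; x(4) = 13; x(5) = 10; x(6) = 9; x(7) = 5; x(8) = 0; x(9) = 5; x(10) = 5; x(11) = 10; x(12) = 1; x(13) = 11; x(14) = 12; x(15) = 9; x(16) = 7; x(17) = 2; x(18) = 9; x(19) = 11; x(20) = 6; x(21) = 3; x(22) = 9; x(23) = 12; x(24) = 7; x(25) = 5; x(26) = 12; x(27) = 3; x(28) = 1; x(29) = 4; x(30) = 5; x(31) = 9; x(32) = 0; x(33) = 9; x(34) = 9; x(35) = 4; x(36) = 13; x(37) = 3; x(38) = 2; x(39) = 5; x(40) = 7; x(41) = 12; x(42) = 5; x(43) = 3; x(44) = 8; x(45) = 11; x(46) = 5; x(47) = 2; x(48) = 7; x(49) = 9.
The sequence repeats with period 48.
(467 - 0) mod 48 = 35, so x(467) = x(35) = 4.

4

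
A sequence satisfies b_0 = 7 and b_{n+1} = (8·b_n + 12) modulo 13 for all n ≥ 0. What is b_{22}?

10

Listing terms: b_0 = 7, b_1 = 3, b_2 = 10, b_3 = 1, b_4 = 7.
Since b_4 = b_0 = 7, the sequence is periodic with period 4.
So b_{22} = b_{0 + ((22-0) mod 4)} = b_2 = 10.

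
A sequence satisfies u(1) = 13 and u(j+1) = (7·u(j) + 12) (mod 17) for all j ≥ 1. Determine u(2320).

u(1) = 13, u(2) = 1, u(3) = 2, u(4) = 9, u(5) = 7, u(6) = 10, u(7) = 14, u(8) = 8, u(9) = 0, u(10) = 12, u(11) = 11, u(12) = 4, u(13) = 6, u(14) = 3, u(15) = 16, u(16) = 5, u(17) = 13.
The sequence repeats with period 16.
(2320 - 1) mod 16 = 15, so u(2320) = u(16) = 5.

5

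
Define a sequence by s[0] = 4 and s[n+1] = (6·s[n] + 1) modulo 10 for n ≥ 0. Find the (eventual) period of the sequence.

5

We have s[0] = 4, s[1] = 5, s[2] = 1, s[3] = 7, s[4] = 3, s[5] = 9, s[6] = 5.
Since s[6] = s[1] = 5, the sequence is eventually periodic: after a pre-period of length 1 it cycles with period 5.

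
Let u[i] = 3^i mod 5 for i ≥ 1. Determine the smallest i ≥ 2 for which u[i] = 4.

2

Computing terms: u[1] = 3; u[2] = 4; u[3] = 2; u[4] = 1; u[5] = 3.
The sequence repeats with period 4.
The value 4 first appears (with i ≥ 2) at u[2].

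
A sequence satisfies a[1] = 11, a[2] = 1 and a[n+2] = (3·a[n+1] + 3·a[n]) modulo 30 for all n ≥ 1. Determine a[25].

21

Listing terms: a[1] = 11,  a[2] = 1,  a[3] = 6,  a[4] = 21,  a[5] = 21,  a[6] = 6,  a[7] = 21.
Since (a[6], a[7]) = (a[3], a[4]) = (6, 21) (two consecutive terms determine the rest), the sequence is eventually periodic: after a pre-period of length 2 it cycles with period 3.
For n ≥ 3, a[n] depends only on (n - 3) mod 3. (25 - 3) mod 3 = 1, so a[25] = a[4] = 21.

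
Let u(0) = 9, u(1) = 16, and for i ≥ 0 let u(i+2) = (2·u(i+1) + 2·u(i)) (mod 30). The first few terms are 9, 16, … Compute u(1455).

u(0) = 9; u(1) = 16; u(2) = 20; u(3) = 12; u(4) = 4; u(5) = 2; u(6) = 12; u(7) = 28; u(8) = 20; u(9) = 6; u(10) = 22; u(11) = 26; u(12) = 6; u(13) = 4; u(14) = 20; u(15) = 18; u(16) = 16; u(17) = 8; u(18) = 18; u(19) = 22; u(20) = 20; u(21) = 24; u(22) = 28; u(23) = 14; u(24) = 24; u(25) = 16; u(26) = 20.
Since (u(25), u(26)) = (u(1), u(2)) = (16, 20) (two consecutive terms determine the rest), the sequence is eventually periodic: after a pre-period of length 1 it cycles with period 24.
For i ≥ 1, u(i) depends only on (i - 1) mod 24. (1455 - 1) mod 24 = 14, so u(1455) = u(15) = 18.

18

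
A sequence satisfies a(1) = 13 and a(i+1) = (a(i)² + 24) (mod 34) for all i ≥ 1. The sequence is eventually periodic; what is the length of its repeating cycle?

3

Computing terms: a(1) = 13,  a(2) = 23,  a(3) = 9,  a(4) = 3,  a(5) = 33,  a(6) = 25,  a(7) = 3.
Since a(7) = a(4) = 3, the sequence is eventually periodic: after a pre-period of length 3 it cycles with period 3.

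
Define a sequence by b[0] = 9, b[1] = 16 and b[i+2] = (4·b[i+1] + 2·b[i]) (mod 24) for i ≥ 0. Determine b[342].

0

Listing terms: b[0] = 9, b[1] = 16, b[2] = 10, b[3] = 0, b[4] = 20, b[5] = 8, b[6] = 0, b[7] = 16, b[8] = 16, b[9] = 0, b[10] = 8, b[11] = 8, b[12] = 0.
Since (b[11], b[12]) = (b[5], b[6]) = (8, 0) (two consecutive terms determine the rest), the sequence is eventually periodic: after a pre-period of length 5 it cycles with period 6.
For i ≥ 5, b[i] depends only on (i - 5) mod 6. (342 - 5) mod 6 = 1, so b[342] = b[6] = 0.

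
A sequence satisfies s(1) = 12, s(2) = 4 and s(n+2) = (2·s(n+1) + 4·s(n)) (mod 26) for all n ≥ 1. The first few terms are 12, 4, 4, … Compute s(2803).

12

Computing terms: s(1) = 12,  s(2) = 4,  s(3) = 4,  s(4) = 24,  s(5) = 12,  s(6) = 16,  s(7) = 2,  s(8) = 16,  s(9) = 14,  s(10) = 14,  s(11) = 6,  s(12) = 16,  s(13) = 4,  s(14) = 20,  s(15) = 4,  s(16) = 10,  s(17) = 10,  s(18) = 8,  s(19) = 4,  s(20) = 14,  s(21) = 18,  s(22) = 14,  s(23) = 22,  s(24) = 22,  s(25) = 2,  s(26) = 14,  s(27) = 10,  s(28) = 24,  s(29) = 10,  s(30) = 12,  s(31) = 12,  s(32) = 20,  s(33) = 10,  s(34) = 22,  s(35) = 6,  s(36) = 22,  s(37) = 16,  s(38) = 16,  s(39) = 18,  s(40) = 22,  s(41) = 12,  s(42) = 8,  s(43) = 12,  s(44) = 4.
Since (s(43), s(44)) = (s(1), s(2)) = (12, 4) (two consecutive terms determine the rest), the sequence is periodic with period 42.
(2803 - 1) mod 42 = 30, so s(2803) = s(31) = 12.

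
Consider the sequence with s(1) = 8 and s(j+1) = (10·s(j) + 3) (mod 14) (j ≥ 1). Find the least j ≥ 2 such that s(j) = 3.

4

Computing terms: s(1) = 8,  s(2) = 13,  s(3) = 7,  s(4) = 3,  s(5) = 5,  s(6) = 11,  s(7) = 1,  s(8) = 13.
Since s(8) = s(2) = 13, the sequence is eventually periodic: after a pre-period of length 1 it cycles with period 6.
The value 3 first appears (with j ≥ 2) at s(4).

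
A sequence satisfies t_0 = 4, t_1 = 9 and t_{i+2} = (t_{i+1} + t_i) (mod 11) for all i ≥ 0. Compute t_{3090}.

Computing terms: t_0 = 4,  t_1 = 9,  t_2 = 2,  t_3 = 0,  t_4 = 2,  t_5 = 2,  t_6 = 4,  t_7 = 6,  t_8 = 10,  t_9 = 5,  t_{10} = 4,  t_{11} = 9.
The sequence repeats with period 10.
So t_{3090} = t_{0 + ((3090-0) mod 10)} = t_0 = 4.

4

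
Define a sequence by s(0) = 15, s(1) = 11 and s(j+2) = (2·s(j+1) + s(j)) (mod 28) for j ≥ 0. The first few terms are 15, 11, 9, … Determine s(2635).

25

We have s(0) = 15, s(1) = 11, s(2) = 9, s(3) = 1, s(4) = 11, s(5) = 23, s(6) = 1, s(7) = 25, s(8) = 23, s(9) = 15, s(10) = 25, s(11) = 9, s(12) = 15, s(13) = 11.
Since (s(12), s(13)) = (s(0), s(1)) = (15, 11) (two consecutive terms determine the rest), the sequence is periodic with period 12.
(2635 - 0) mod 12 = 7, so s(2635) = s(7) = 25.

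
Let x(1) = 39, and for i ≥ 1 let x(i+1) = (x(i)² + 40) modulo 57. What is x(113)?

We have x(1) = 39,  x(2) = 22,  x(3) = 11,  x(4) = 47,  x(5) = 26,  x(6) = 32,  x(7) = 38,  x(8) = 2,  x(9) = 44,  x(10) = 38.
Since x(10) = x(7) = 38, the sequence is eventually periodic: after a pre-period of length 6 it cycles with period 3.
For i ≥ 7, x(i) depends only on (i - 7) mod 3. (113 - 7) mod 3 = 1, so x(113) = x(8) = 2.

2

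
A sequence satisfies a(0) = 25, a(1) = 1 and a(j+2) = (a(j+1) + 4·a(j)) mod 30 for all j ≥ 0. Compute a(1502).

1

Computing terms: a(0) = 25,  a(1) = 1,  a(2) = 11,  a(3) = 15,  a(4) = 29,  a(5) = 29,  a(6) = 25,  a(7) = 21,  a(8) = 1,  a(9) = 25,  a(10) = 29,  a(11) = 9,  a(12) = 5,  a(13) = 11,  a(14) = 1,  a(15) = 15,  a(16) = 19,  a(17) = 19,  a(18) = 5,  a(19) = 21,  a(20) = 11,  a(21) = 5,  a(22) = 19,  a(23) = 9,  a(24) = 25,  a(25) = 1.
Since (a(24), a(25)) = (a(0), a(1)) = (25, 1) (two consecutive terms determine the rest), the sequence is periodic with period 24.
So a(1502) = a(0 + ((1502-0) mod 24)) = a(14) = 1.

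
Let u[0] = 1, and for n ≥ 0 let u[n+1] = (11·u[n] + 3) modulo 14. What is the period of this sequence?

6

u[0] = 1,  u[1] = 0,  u[2] = 3,  u[3] = 8,  u[4] = 7,  u[5] = 10,  u[6] = 1.
The sequence repeats with period 6.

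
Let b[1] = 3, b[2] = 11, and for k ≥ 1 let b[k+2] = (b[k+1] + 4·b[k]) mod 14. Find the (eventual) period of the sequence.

48

b[1] = 3; b[2] = 11; b[3] = 9; b[4] = 11; b[5] = 5; b[6] = 7; b[7] = 13; b[8] = 13; b[9] = 9; b[10] = 5; b[11] = 13; b[12] = 5; b[13] = 1; b[14] = 7; b[15] = 11; b[16] = 11; b[17] = 13; b[18] = 1; b[19] = 11; b[20] = 1; b[21] = 3; b[22] = 7; b[23] = 5; b[24] = 5; b[25] = 11; b[26] = 3; b[27] = 5; b[28] = 3; b[29] = 9; b[30] = 7; b[31] = 1; b[32] = 1; b[33] = 5; b[34] = 9; b[35] = 1; b[36] = 9; b[37] = 13; b[38] = 7; b[39] = 3; b[40] = 3; b[41] = 1; b[42] = 13; b[43] = 3; b[44] = 13; b[45] = 11; b[46] = 7; b[47] = 9; b[48] = 9; b[49] = 3; b[50] = 11.
Since (b[49], b[50]) = (b[1], b[2]) = (3, 11) (two consecutive terms determine the rest), the sequence is periodic with period 48.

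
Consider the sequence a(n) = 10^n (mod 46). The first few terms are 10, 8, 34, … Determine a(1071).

28

We have a(1) = 10,  a(2) = 8,  a(3) = 34,  a(4) = 18,  a(5) = 42,  a(6) = 6,  a(7) = 14,  a(8) = 2,  a(9) = 20,  a(10) = 16,  a(11) = 22,  a(12) = 36,  a(13) = 38,  a(14) = 12,  a(15) = 28,  a(16) = 4,  a(17) = 40,  a(18) = 32,  a(19) = 44,  a(20) = 26,  a(21) = 30,  a(22) = 24,  a(23) = 10.
The sequence repeats with period 22.
(1071 - 1) mod 22 = 14, so a(1071) = a(15) = 28.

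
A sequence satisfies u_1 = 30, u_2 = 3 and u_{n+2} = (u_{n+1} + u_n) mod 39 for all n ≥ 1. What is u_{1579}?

15

Listing terms: u_1 = 30, u_2 = 3, u_3 = 33, u_4 = 36, u_5 = 30, u_6 = 27, u_7 = 18, u_8 = 6, u_9 = 24, u_{10} = 30, u_{11} = 15, u_{12} = 6, u_{13} = 21, u_{14} = 27, u_{15} = 9, u_{16} = 36, u_{17} = 6, u_{18} = 3, u_{19} = 9, u_{20} = 12, u_{21} = 21, u_{22} = 33, u_{23} = 15, u_{24} = 9, u_{25} = 24, u_{26} = 33, u_{27} = 18, u_{28} = 12, u_{29} = 30, u_{30} = 3.
The sequence repeats with period 28.
So u_{1579} = u_{1 + ((1579-1) mod 28)} = u_{11} = 15.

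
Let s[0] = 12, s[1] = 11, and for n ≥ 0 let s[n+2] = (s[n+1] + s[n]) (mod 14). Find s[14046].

6

s[0] = 12; s[1] = 11; s[2] = 9; s[3] = 6; s[4] = 1; s[5] = 7; s[6] = 8; s[7] = 1; s[8] = 9; s[9] = 10; s[10] = 5; s[11] = 1; s[12] = 6; s[13] = 7; s[14] = 13; s[15] = 6; s[16] = 5; s[17] = 11; s[18] = 2; s[19] = 13; s[20] = 1; s[21] = 0; s[22] = 1; s[23] = 1; s[24] = 2; s[25] = 3; s[26] = 5; s[27] = 8; s[28] = 13; s[29] = 7; s[30] = 6; s[31] = 13; s[32] = 5; s[33] = 4; s[34] = 9; s[35] = 13; s[36] = 8; s[37] = 7; s[38] = 1; s[39] = 8; s[40] = 9; s[41] = 3; s[42] = 12; s[43] = 1; s[44] = 13; s[45] = 0; s[46] = 13; s[47] = 13; s[48] = 12; s[49] = 11.
The sequence repeats with period 48.
So s[14046] = s[0 + ((14046-0) mod 48)] = s[30] = 6.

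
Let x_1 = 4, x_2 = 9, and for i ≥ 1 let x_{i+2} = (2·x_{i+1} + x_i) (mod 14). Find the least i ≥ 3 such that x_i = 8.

x_1 = 4; x_2 = 9; x_3 = 8; x_4 = 11; x_5 = 2; x_6 = 1; x_7 = 4; x_8 = 9.
The sequence repeats with period 6.
The value 8 first appears (with i ≥ 3) at x_3.

3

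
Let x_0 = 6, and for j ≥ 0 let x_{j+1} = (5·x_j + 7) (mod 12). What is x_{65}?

1

Listing terms: x_0 = 6,  x_1 = 1,  x_2 = 0,  x_3 = 7,  x_4 = 6.
Since x_4 = x_0 = 6, the sequence is periodic with period 4.
So x_{65} = x_{0 + ((65-0) mod 4)} = x_1 = 1.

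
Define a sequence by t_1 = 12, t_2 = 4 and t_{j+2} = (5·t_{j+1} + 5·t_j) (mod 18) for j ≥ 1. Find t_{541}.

Computing terms: t_1 = 12, t_2 = 4, t_3 = 8, t_4 = 6, t_5 = 16, t_6 = 2, t_7 = 0, t_8 = 10, t_9 = 14, t_{10} = 12, t_{11} = 4.
Since (t_{10}, t_{11}) = (t_1, t_2) = (12, 4) (two consecutive terms determine the rest), the sequence is periodic with period 9.
(541 - 1) mod 9 = 0, so t_{541} = t_1 = 12.

12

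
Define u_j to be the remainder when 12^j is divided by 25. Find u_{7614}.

Computing terms: u_0 = 1, u_1 = 12, u_2 = 19, u_3 = 3, u_4 = 11, u_5 = 7, u_6 = 9, u_7 = 8, u_8 = 21, u_9 = 2, u_{10} = 24, u_{11} = 13, u_{12} = 6, u_{13} = 22, u_{14} = 14, u_{15} = 18, u_{16} = 16, u_{17} = 17, u_{18} = 4, u_{19} = 23, u_{20} = 1.
The sequence repeats with period 20.
(7614 - 0) mod 20 = 14, so u_{7614} = u_{14} = 14.

14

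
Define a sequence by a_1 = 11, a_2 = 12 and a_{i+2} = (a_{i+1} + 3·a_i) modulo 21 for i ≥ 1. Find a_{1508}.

15

a_1 = 11; a_2 = 12; a_3 = 3; a_4 = 18; a_5 = 6; a_6 = 18; a_7 = 15; a_8 = 6; a_9 = 9; a_{10} = 6; a_{11} = 12; a_{12} = 9; a_{13} = 3; a_{14} = 9; a_{15} = 18; a_{16} = 3; a_{17} = 15; a_{18} = 3; a_{19} = 6; a_{20} = 15; a_{21} = 12; a_{22} = 15; a_{23} = 9; a_{24} = 12; a_{25} = 18; a_{26} = 12; a_{27} = 3.
Since (a_{26}, a_{27}) = (a_2, a_3) = (12, 3) (two consecutive terms determine the rest), the sequence is eventually periodic: after a pre-period of length 1 it cycles with period 24.
For i ≥ 2, a_i depends only on (i - 2) mod 24. (1508 - 2) mod 24 = 18, so a_{1508} = a_{20} = 15.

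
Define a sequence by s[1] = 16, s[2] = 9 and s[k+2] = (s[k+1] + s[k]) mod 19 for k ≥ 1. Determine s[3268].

15

We have s[1] = 16, s[2] = 9, s[3] = 6, s[4] = 15, s[5] = 2, s[6] = 17, s[7] = 0, s[8] = 17, s[9] = 17, s[10] = 15, s[11] = 13, s[12] = 9, s[13] = 3, s[14] = 12, s[15] = 15, s[16] = 8, s[17] = 4, s[18] = 12, s[19] = 16, s[20] = 9.
Since (s[19], s[20]) = (s[1], s[2]) = (16, 9) (two consecutive terms determine the rest), the sequence is periodic with period 18.
(3268 - 1) mod 18 = 9, so s[3268] = s[10] = 15.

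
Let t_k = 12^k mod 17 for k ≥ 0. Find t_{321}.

Computing terms: t_0 = 1; t_1 = 12; t_2 = 8; t_3 = 11; t_4 = 13; t_5 = 3; t_6 = 2; t_7 = 7; t_8 = 16; t_9 = 5; t_{10} = 9; t_{11} = 6; t_{12} = 4; t_{13} = 14; t_{14} = 15; t_{15} = 10; t_{16} = 1.
The sequence repeats with period 16.
So t_{321} = t_{0 + ((321-0) mod 16)} = t_1 = 12.

12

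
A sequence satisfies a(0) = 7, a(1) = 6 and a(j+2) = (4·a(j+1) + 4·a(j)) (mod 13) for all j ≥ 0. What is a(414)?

a(0) = 7, a(1) = 6, a(2) = 0, a(3) = 11, a(4) = 5, a(5) = 12, a(6) = 3, a(7) = 8, a(8) = 5, a(9) = 0, a(10) = 7, a(11) = 2, a(12) = 10, a(13) = 9, a(14) = 11, a(15) = 2, a(16) = 0, a(17) = 8, a(18) = 6, a(19) = 4, a(20) = 1, a(21) = 7, a(22) = 6.
Since (a(21), a(22)) = (a(0), a(1)) = (7, 6) (two consecutive terms determine the rest), the sequence is periodic with period 21.
(414 - 0) mod 21 = 15, so a(414) = a(15) = 2.

2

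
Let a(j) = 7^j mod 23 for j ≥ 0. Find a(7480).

a(0) = 1,  a(1) = 7,  a(2) = 3,  a(3) = 21,  a(4) = 9,  a(5) = 17,  a(6) = 4,  a(7) = 5,  a(8) = 12,  a(9) = 15,  a(10) = 13,  a(11) = 22,  a(12) = 16,  a(13) = 20,  a(14) = 2,  a(15) = 14,  a(16) = 6,  a(17) = 19,  a(18) = 18,  a(19) = 11,  a(20) = 8,  a(21) = 10,  a(22) = 1.
The sequence repeats with period 22.
(7480 - 0) mod 22 = 0, so a(7480) = a(0) = 1.

1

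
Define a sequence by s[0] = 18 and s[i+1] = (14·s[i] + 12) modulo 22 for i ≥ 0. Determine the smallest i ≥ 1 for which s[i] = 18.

Computing terms: s[0] = 18,  s[1] = 0,  s[2] = 12,  s[3] = 4,  s[4] = 2,  s[5] = 18.
Since s[5] = s[0] = 18, the sequence is periodic with period 5.
The value 18 next appears (with i ≥ 1) at s[5].

5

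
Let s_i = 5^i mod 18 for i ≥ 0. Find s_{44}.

We have s_0 = 1, s_1 = 5, s_2 = 7, s_3 = 17, s_4 = 13, s_5 = 11, s_6 = 1.
The sequence repeats with period 6.
(44 - 0) mod 6 = 2, so s_{44} = s_2 = 7.

7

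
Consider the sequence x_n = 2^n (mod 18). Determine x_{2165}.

Computing terms: x_1 = 2; x_2 = 4; x_3 = 8; x_4 = 16; x_5 = 14; x_6 = 10; x_7 = 2.
Since x_7 = x_1 = 2, the sequence is periodic with period 6.
So x_{2165} = x_{1 + ((2165-1) mod 6)} = x_5 = 14.

14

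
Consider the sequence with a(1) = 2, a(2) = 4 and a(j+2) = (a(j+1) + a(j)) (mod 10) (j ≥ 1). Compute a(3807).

Listing terms: a(1) = 2,  a(2) = 4,  a(3) = 6,  a(4) = 0,  a(5) = 6,  a(6) = 6,  a(7) = 2,  a(8) = 8,  a(9) = 0,  a(10) = 8,  a(11) = 8,  a(12) = 6,  a(13) = 4,  a(14) = 0,  a(15) = 4,  a(16) = 4,  a(17) = 8,  a(18) = 2,  a(19) = 0,  a(20) = 2,  a(21) = 2,  a(22) = 4.
The sequence repeats with period 20.
So a(3807) = a(1 + ((3807-1) mod 20)) = a(7) = 2.

2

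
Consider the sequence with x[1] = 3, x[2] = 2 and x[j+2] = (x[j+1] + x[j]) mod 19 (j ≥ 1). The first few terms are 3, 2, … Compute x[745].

12

Computing terms: x[1] = 3, x[2] = 2, x[3] = 5, x[4] = 7, x[5] = 12, x[6] = 0, x[7] = 12, x[8] = 12, x[9] = 5, x[10] = 17, x[11] = 3, x[12] = 1, x[13] = 4, x[14] = 5, x[15] = 9, x[16] = 14, x[17] = 4, x[18] = 18, x[19] = 3, x[20] = 2.
Since (x[19], x[20]) = (x[1], x[2]) = (3, 2) (two consecutive terms determine the rest), the sequence is periodic with period 18.
So x[745] = x[1 + ((745-1) mod 18)] = x[7] = 12.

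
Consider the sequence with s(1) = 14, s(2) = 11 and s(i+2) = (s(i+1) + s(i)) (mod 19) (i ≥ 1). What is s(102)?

1

Computing terms: s(1) = 14,  s(2) = 11,  s(3) = 6,  s(4) = 17,  s(5) = 4,  s(6) = 2,  s(7) = 6,  s(8) = 8,  s(9) = 14,  s(10) = 3,  s(11) = 17,  s(12) = 1,  s(13) = 18,  s(14) = 0,  s(15) = 18,  s(16) = 18,  s(17) = 17,  s(18) = 16,  s(19) = 14,  s(20) = 11.
The sequence repeats with period 18.
(102 - 1) mod 18 = 11, so s(102) = s(12) = 1.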